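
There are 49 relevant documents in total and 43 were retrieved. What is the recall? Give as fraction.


Recall = retrieved_relevant / total_relevant
= 43 / 49
= 43 / (43 + 6)
= 43/49

43/49


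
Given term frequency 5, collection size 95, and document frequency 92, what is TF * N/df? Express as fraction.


TF * (N/df)
= 5 * (95/92)
= 5 * 95/92
= 475/92

475/92


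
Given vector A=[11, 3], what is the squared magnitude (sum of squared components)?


|A|^2 = sum of squared components
A[0]^2 = 11^2 = 121
A[1]^2 = 3^2 = 9
Sum = 121 + 9 = 130

130


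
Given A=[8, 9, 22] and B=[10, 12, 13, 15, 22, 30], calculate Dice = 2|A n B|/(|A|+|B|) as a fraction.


A intersect B = [22]
|A intersect B| = 1
|A| = 3, |B| = 6
Dice = 2*1 / (3+6)
= 2 / 9 = 2/9

2/9


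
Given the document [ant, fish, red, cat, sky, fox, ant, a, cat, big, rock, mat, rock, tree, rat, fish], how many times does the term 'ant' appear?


Document has 16 words
Scanning for 'ant':
Found at positions: [0, 6]
Count = 2

2


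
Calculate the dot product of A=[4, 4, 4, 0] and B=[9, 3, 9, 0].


Dot product = sum of element-wise products
A[0]*B[0] = 4*9 = 36
A[1]*B[1] = 4*3 = 12
A[2]*B[2] = 4*9 = 36
A[3]*B[3] = 0*0 = 0
Sum = 36 + 12 + 36 + 0 = 84

84


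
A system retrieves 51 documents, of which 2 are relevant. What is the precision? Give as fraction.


Precision = relevant_retrieved / total_retrieved
= 2 / 51
= 2 / (2 + 49)
= 2/51

2/51


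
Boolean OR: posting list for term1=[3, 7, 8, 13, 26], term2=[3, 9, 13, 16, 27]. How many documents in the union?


Boolean OR: find union of posting lists
term1 docs: [3, 7, 8, 13, 26]
term2 docs: [3, 9, 13, 16, 27]
Union: [3, 7, 8, 9, 13, 16, 26, 27]
|union| = 8

8


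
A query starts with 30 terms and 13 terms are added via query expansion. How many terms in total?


Original terms: 30
Expansion terms: 13
Total = 30 + 13 = 43

43


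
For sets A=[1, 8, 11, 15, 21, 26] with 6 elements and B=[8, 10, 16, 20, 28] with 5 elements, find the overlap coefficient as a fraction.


A intersect B = [8]
|A intersect B| = 1
min(|A|, |B|) = min(6, 5) = 5
Overlap = 1 / 5 = 1/5

1/5


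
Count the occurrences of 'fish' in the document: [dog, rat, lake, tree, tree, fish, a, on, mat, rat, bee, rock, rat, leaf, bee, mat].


Document has 16 words
Scanning for 'fish':
Found at positions: [5]
Count = 1

1


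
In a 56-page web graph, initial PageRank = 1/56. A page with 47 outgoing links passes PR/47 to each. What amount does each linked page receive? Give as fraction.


Initial PR = 1/56 = 1/56
Outlinks = 47
Contribution per link = PR / outlinks
= 1/56 / 47
= 1/2632

1/2632


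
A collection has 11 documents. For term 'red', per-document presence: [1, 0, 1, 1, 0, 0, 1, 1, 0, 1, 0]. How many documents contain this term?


Checking each document for 'red':
Doc 1: present
Doc 2: absent
Doc 3: present
Doc 4: present
Doc 5: absent
Doc 6: absent
Doc 7: present
Doc 8: present
Doc 9: absent
Doc 10: present
Doc 11: absent
df = sum of presences = 1 + 0 + 1 + 1 + 0 + 0 + 1 + 1 + 0 + 1 + 0 = 6

6


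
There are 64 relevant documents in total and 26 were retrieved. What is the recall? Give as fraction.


Recall = retrieved_relevant / total_relevant
= 26 / 64
= 26 / (26 + 38)
= 13/32

13/32


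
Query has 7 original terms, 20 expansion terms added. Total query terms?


Original terms: 7
Expansion terms: 20
Total = 7 + 20 = 27

27


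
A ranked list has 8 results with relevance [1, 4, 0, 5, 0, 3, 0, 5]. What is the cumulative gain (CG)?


Cumulative Gain = sum of relevance scores
Position 1: rel=1, running sum=1
Position 2: rel=4, running sum=5
Position 3: rel=0, running sum=5
Position 4: rel=5, running sum=10
Position 5: rel=0, running sum=10
Position 6: rel=3, running sum=13
Position 7: rel=0, running sum=13
Position 8: rel=5, running sum=18
CG = 18

18


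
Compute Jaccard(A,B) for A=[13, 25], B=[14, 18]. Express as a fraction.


A intersect B = []
|A intersect B| = 0
A union B = [13, 14, 18, 25]
|A union B| = 4
Jaccard = 0/4 = 0

0


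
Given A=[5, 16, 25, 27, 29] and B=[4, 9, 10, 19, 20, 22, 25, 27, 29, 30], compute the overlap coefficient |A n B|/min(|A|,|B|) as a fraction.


A intersect B = [25, 27, 29]
|A intersect B| = 3
min(|A|, |B|) = min(5, 10) = 5
Overlap = 3 / 5 = 3/5

3/5


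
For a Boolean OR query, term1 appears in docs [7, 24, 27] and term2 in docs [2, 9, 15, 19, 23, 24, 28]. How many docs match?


Boolean OR: find union of posting lists
term1 docs: [7, 24, 27]
term2 docs: [2, 9, 15, 19, 23, 24, 28]
Union: [2, 7, 9, 15, 19, 23, 24, 27, 28]
|union| = 9

9


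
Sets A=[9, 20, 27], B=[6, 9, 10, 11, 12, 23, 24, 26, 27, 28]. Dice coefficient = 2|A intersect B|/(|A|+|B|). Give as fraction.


A intersect B = [9, 27]
|A intersect B| = 2
|A| = 3, |B| = 10
Dice = 2*2 / (3+10)
= 4 / 13 = 4/13

4/13


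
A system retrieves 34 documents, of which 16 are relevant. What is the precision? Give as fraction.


Precision = relevant_retrieved / total_retrieved
= 16 / 34
= 16 / (16 + 18)
= 8/17

8/17


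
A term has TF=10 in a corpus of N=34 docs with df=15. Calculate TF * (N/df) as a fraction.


TF * (N/df)
= 10 * (34/15)
= 10 * 34/15
= 68/3

68/3


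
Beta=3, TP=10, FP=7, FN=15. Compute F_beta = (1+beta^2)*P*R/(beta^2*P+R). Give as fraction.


P = TP/(TP+FP) = 10/17 = 10/17
R = TP/(TP+FN) = 10/25 = 2/5
beta^2 = 3^2 = 9
(1 + beta^2) = 10
Numerator = (1+beta^2)*P*R = 40/17
Denominator = beta^2*P + R = 90/17 + 2/5 = 484/85
F_beta = 50/121

50/121


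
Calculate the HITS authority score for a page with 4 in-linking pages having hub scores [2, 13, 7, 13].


Authority = sum of hub scores of in-linkers
In-link 1: hub score = 2
In-link 2: hub score = 13
In-link 3: hub score = 7
In-link 4: hub score = 13
Authority = 2 + 13 + 7 + 13 = 35

35


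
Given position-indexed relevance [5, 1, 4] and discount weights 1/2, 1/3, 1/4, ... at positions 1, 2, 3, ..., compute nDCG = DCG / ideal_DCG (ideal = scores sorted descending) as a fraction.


Position discount weights w_i = 1/(i+1) for i=1..3:
Weights = [1/2, 1/3, 1/4]
Actual relevance: [5, 1, 4]
DCG = 5/2 + 1/3 + 4/4 = 23/6
Ideal relevance (sorted desc): [5, 4, 1]
Ideal DCG = 5/2 + 4/3 + 1/4 = 49/12
nDCG = DCG / ideal_DCG = 23/6 / 49/12 = 46/49

46/49


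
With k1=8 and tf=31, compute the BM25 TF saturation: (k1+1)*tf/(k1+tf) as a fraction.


BM25 TF component = (k1+1)*tf / (k1+tf)
k1 = 8, tf = 31
Numerator = (8+1)*31 = 279
Denominator = 8 + 31 = 39
= 279/39 = 93/13

93/13


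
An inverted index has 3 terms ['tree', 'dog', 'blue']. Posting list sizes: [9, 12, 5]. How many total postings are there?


Summing posting list sizes:
'tree': 9 postings
'dog': 12 postings
'blue': 5 postings
Total = 9 + 12 + 5 = 26

26


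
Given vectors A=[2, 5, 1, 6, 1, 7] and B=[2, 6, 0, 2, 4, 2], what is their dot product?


Dot product = sum of element-wise products
A[0]*B[0] = 2*2 = 4
A[1]*B[1] = 5*6 = 30
A[2]*B[2] = 1*0 = 0
A[3]*B[3] = 6*2 = 12
A[4]*B[4] = 1*4 = 4
A[5]*B[5] = 7*2 = 14
Sum = 4 + 30 + 0 + 12 + 4 + 14 = 64

64


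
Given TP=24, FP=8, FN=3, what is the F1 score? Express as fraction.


F1 = 2 * P * R / (P + R)
P = TP/(TP+FP) = 24/32 = 3/4
R = TP/(TP+FN) = 24/27 = 8/9
2 * P * R = 2 * 3/4 * 8/9 = 4/3
P + R = 3/4 + 8/9 = 59/36
F1 = 4/3 / 59/36 = 48/59

48/59


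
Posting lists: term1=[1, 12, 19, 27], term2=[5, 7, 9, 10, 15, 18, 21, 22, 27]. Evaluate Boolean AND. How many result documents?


Boolean AND: find intersection of posting lists
term1 docs: [1, 12, 19, 27]
term2 docs: [5, 7, 9, 10, 15, 18, 21, 22, 27]
Intersection: [27]
|intersection| = 1

1


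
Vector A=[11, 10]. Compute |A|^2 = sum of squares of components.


|A|^2 = sum of squared components
A[0]^2 = 11^2 = 121
A[1]^2 = 10^2 = 100
Sum = 121 + 100 = 221

221


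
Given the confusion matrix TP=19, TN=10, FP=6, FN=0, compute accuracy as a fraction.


Accuracy = (TP + TN) / (TP + TN + FP + FN)
TP + TN = 19 + 10 = 29
Total = 19 + 10 + 6 + 0 = 35
Accuracy = 29 / 35 = 29/35

29/35


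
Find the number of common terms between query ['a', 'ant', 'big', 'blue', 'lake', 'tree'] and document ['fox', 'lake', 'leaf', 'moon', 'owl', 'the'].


Query terms: ['a', 'ant', 'big', 'blue', 'lake', 'tree']
Document terms: ['fox', 'lake', 'leaf', 'moon', 'owl', 'the']
Common terms: ['lake']
Overlap count = 1

1


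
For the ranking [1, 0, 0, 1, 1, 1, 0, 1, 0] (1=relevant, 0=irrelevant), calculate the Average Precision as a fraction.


Computing P@k for each relevant position:
Position 1: relevant, P@1 = 1/1 = 1
Position 2: not relevant
Position 3: not relevant
Position 4: relevant, P@4 = 2/4 = 1/2
Position 5: relevant, P@5 = 3/5 = 3/5
Position 6: relevant, P@6 = 4/6 = 2/3
Position 7: not relevant
Position 8: relevant, P@8 = 5/8 = 5/8
Position 9: not relevant
Sum of P@k = 1 + 1/2 + 3/5 + 2/3 + 5/8 = 407/120
AP = 407/120 / 5 = 407/600

407/600


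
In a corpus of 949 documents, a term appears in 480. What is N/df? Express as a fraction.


IDF ratio = N / df
= 949 / 480
= 949/480

949/480


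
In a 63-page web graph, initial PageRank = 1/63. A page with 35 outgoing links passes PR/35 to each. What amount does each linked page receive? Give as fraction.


Initial PR = 1/63 = 1/63
Outlinks = 35
Contribution per link = PR / outlinks
= 1/63 / 35
= 1/2205

1/2205


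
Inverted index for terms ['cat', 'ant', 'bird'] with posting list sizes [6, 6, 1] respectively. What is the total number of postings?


Summing posting list sizes:
'cat': 6 postings
'ant': 6 postings
'bird': 1 postings
Total = 6 + 6 + 1 = 13

13


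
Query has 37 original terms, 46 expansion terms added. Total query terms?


Original terms: 37
Expansion terms: 46
Total = 37 + 46 = 83

83


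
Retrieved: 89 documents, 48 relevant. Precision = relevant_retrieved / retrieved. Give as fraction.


Precision = relevant_retrieved / total_retrieved
= 48 / 89
= 48 / (48 + 41)
= 48/89

48/89


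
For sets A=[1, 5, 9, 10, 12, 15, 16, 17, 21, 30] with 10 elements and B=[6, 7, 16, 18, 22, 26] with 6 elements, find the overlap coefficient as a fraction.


A intersect B = [16]
|A intersect B| = 1
min(|A|, |B|) = min(10, 6) = 6
Overlap = 1 / 6 = 1/6

1/6


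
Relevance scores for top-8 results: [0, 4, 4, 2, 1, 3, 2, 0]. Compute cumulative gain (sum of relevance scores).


Cumulative Gain = sum of relevance scores
Position 1: rel=0, running sum=0
Position 2: rel=4, running sum=4
Position 3: rel=4, running sum=8
Position 4: rel=2, running sum=10
Position 5: rel=1, running sum=11
Position 6: rel=3, running sum=14
Position 7: rel=2, running sum=16
Position 8: rel=0, running sum=16
CG = 16

16


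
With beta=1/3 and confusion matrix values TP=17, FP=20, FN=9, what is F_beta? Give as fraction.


P = TP/(TP+FP) = 17/37 = 17/37
R = TP/(TP+FN) = 17/26 = 17/26
beta^2 = 1/3^2 = 1/9
(1 + beta^2) = 10/9
Numerator = (1+beta^2)*P*R = 1445/4329
Denominator = beta^2*P + R = 17/333 + 17/26 = 6103/8658
F_beta = 170/359

170/359


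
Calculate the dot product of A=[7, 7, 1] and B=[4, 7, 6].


Dot product = sum of element-wise products
A[0]*B[0] = 7*4 = 28
A[1]*B[1] = 7*7 = 49
A[2]*B[2] = 1*6 = 6
Sum = 28 + 49 + 6 = 83

83


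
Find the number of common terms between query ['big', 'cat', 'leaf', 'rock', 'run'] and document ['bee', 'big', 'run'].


Query terms: ['big', 'cat', 'leaf', 'rock', 'run']
Document terms: ['bee', 'big', 'run']
Common terms: ['big', 'run']
Overlap count = 2

2


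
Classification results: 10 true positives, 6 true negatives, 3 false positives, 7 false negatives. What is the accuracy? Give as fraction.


Accuracy = (TP + TN) / (TP + TN + FP + FN)
TP + TN = 10 + 6 = 16
Total = 10 + 6 + 3 + 7 = 26
Accuracy = 16 / 26 = 8/13

8/13


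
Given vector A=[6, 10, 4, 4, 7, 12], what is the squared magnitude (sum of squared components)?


|A|^2 = sum of squared components
A[0]^2 = 6^2 = 36
A[1]^2 = 10^2 = 100
A[2]^2 = 4^2 = 16
A[3]^2 = 4^2 = 16
A[4]^2 = 7^2 = 49
A[5]^2 = 12^2 = 144
Sum = 36 + 100 + 16 + 16 + 49 + 144 = 361

361


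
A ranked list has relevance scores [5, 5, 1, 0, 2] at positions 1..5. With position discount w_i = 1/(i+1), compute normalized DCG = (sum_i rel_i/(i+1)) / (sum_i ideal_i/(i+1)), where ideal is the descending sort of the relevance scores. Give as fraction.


Position discount weights w_i = 1/(i+1) for i=1..5:
Weights = [1/2, 1/3, 1/4, 1/5, 1/6]
Actual relevance: [5, 5, 1, 0, 2]
DCG = 5/2 + 5/3 + 1/4 + 0/5 + 2/6 = 19/4
Ideal relevance (sorted desc): [5, 5, 2, 1, 0]
Ideal DCG = 5/2 + 5/3 + 2/4 + 1/5 + 0/6 = 73/15
nDCG = DCG / ideal_DCG = 19/4 / 73/15 = 285/292

285/292


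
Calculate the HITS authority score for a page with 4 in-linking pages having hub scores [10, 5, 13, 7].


Authority = sum of hub scores of in-linkers
In-link 1: hub score = 10
In-link 2: hub score = 5
In-link 3: hub score = 13
In-link 4: hub score = 7
Authority = 10 + 5 + 13 + 7 = 35

35


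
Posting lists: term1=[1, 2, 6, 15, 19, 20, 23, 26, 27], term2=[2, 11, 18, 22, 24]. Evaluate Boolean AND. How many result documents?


Boolean AND: find intersection of posting lists
term1 docs: [1, 2, 6, 15, 19, 20, 23, 26, 27]
term2 docs: [2, 11, 18, 22, 24]
Intersection: [2]
|intersection| = 1

1


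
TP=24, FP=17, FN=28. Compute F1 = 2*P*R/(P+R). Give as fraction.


F1 = 2 * P * R / (P + R)
P = TP/(TP+FP) = 24/41 = 24/41
R = TP/(TP+FN) = 24/52 = 6/13
2 * P * R = 2 * 24/41 * 6/13 = 288/533
P + R = 24/41 + 6/13 = 558/533
F1 = 288/533 / 558/533 = 16/31

16/31


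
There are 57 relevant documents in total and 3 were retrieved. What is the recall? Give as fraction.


Recall = retrieved_relevant / total_relevant
= 3 / 57
= 3 / (3 + 54)
= 1/19

1/19


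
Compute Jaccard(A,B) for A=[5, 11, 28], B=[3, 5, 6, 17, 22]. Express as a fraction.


A intersect B = [5]
|A intersect B| = 1
A union B = [3, 5, 6, 11, 17, 22, 28]
|A union B| = 7
Jaccard = 1/7 = 1/7

1/7


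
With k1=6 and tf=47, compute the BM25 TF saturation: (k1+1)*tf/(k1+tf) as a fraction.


BM25 TF component = (k1+1)*tf / (k1+tf)
k1 = 6, tf = 47
Numerator = (6+1)*47 = 329
Denominator = 6 + 47 = 53
= 329/53 = 329/53

329/53


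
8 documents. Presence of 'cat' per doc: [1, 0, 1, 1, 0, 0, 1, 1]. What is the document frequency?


Checking each document for 'cat':
Doc 1: present
Doc 2: absent
Doc 3: present
Doc 4: present
Doc 5: absent
Doc 6: absent
Doc 7: present
Doc 8: present
df = sum of presences = 1 + 0 + 1 + 1 + 0 + 0 + 1 + 1 = 5

5


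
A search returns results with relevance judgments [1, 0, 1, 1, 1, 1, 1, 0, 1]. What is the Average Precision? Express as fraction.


Computing P@k for each relevant position:
Position 1: relevant, P@1 = 1/1 = 1
Position 2: not relevant
Position 3: relevant, P@3 = 2/3 = 2/3
Position 4: relevant, P@4 = 3/4 = 3/4
Position 5: relevant, P@5 = 4/5 = 4/5
Position 6: relevant, P@6 = 5/6 = 5/6
Position 7: relevant, P@7 = 6/7 = 6/7
Position 8: not relevant
Position 9: relevant, P@9 = 7/9 = 7/9
Sum of P@k = 1 + 2/3 + 3/4 + 4/5 + 5/6 + 6/7 + 7/9 = 7163/1260
AP = 7163/1260 / 7 = 7163/8820

7163/8820


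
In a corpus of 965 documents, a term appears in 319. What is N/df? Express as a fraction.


IDF ratio = N / df
= 965 / 319
= 965/319

965/319


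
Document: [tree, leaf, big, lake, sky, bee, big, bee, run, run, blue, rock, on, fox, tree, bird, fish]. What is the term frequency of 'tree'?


Document has 17 words
Scanning for 'tree':
Found at positions: [0, 14]
Count = 2

2


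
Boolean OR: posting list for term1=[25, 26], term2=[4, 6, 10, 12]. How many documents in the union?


Boolean OR: find union of posting lists
term1 docs: [25, 26]
term2 docs: [4, 6, 10, 12]
Union: [4, 6, 10, 12, 25, 26]
|union| = 6

6


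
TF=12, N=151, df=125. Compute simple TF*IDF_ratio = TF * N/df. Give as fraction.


TF * (N/df)
= 12 * (151/125)
= 12 * 151/125
= 1812/125

1812/125


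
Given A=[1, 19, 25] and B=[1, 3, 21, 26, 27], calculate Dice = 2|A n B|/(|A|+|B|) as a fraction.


A intersect B = [1]
|A intersect B| = 1
|A| = 3, |B| = 5
Dice = 2*1 / (3+5)
= 2 / 8 = 1/4

1/4


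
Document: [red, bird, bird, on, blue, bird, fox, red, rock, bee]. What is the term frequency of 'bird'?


Document has 10 words
Scanning for 'bird':
Found at positions: [1, 2, 5]
Count = 3

3


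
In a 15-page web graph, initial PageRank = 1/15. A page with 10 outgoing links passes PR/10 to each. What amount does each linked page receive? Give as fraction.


Initial PR = 1/15 = 1/15
Outlinks = 10
Contribution per link = PR / outlinks
= 1/15 / 10
= 1/150

1/150


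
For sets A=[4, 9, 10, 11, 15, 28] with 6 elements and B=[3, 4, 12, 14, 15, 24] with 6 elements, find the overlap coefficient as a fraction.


A intersect B = [4, 15]
|A intersect B| = 2
min(|A|, |B|) = min(6, 6) = 6
Overlap = 2 / 6 = 1/3

1/3


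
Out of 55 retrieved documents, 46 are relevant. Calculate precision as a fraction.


Precision = relevant_retrieved / total_retrieved
= 46 / 55
= 46 / (46 + 9)
= 46/55

46/55


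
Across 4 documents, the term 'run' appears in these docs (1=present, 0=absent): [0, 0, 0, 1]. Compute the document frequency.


Checking each document for 'run':
Doc 1: absent
Doc 2: absent
Doc 3: absent
Doc 4: present
df = sum of presences = 0 + 0 + 0 + 1 = 1

1


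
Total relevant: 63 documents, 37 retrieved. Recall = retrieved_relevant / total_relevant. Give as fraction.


Recall = retrieved_relevant / total_relevant
= 37 / 63
= 37 / (37 + 26)
= 37/63

37/63


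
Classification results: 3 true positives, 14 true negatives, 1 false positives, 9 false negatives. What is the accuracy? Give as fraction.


Accuracy = (TP + TN) / (TP + TN + FP + FN)
TP + TN = 3 + 14 = 17
Total = 3 + 14 + 1 + 9 = 27
Accuracy = 17 / 27 = 17/27

17/27


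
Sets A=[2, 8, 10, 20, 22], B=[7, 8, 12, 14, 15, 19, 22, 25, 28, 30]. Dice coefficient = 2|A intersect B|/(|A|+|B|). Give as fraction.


A intersect B = [8, 22]
|A intersect B| = 2
|A| = 5, |B| = 10
Dice = 2*2 / (5+10)
= 4 / 15 = 4/15

4/15


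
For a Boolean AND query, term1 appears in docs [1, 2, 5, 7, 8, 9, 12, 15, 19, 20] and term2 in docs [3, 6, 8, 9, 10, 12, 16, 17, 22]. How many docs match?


Boolean AND: find intersection of posting lists
term1 docs: [1, 2, 5, 7, 8, 9, 12, 15, 19, 20]
term2 docs: [3, 6, 8, 9, 10, 12, 16, 17, 22]
Intersection: [8, 9, 12]
|intersection| = 3

3


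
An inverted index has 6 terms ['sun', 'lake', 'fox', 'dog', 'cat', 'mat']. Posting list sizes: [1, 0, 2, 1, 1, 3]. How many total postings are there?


Summing posting list sizes:
'sun': 1 postings
'lake': 0 postings
'fox': 2 postings
'dog': 1 postings
'cat': 1 postings
'mat': 3 postings
Total = 1 + 0 + 2 + 1 + 1 + 3 = 8

8


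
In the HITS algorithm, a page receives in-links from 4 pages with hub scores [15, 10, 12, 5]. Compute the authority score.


Authority = sum of hub scores of in-linkers
In-link 1: hub score = 15
In-link 2: hub score = 10
In-link 3: hub score = 12
In-link 4: hub score = 5
Authority = 15 + 10 + 12 + 5 = 42

42


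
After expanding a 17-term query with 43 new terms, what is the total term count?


Original terms: 17
Expansion terms: 43
Total = 17 + 43 = 60

60


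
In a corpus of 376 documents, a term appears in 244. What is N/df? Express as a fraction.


IDF ratio = N / df
= 376 / 244
= 94/61

94/61


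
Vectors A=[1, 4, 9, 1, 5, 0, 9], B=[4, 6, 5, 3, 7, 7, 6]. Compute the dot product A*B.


Dot product = sum of element-wise products
A[0]*B[0] = 1*4 = 4
A[1]*B[1] = 4*6 = 24
A[2]*B[2] = 9*5 = 45
A[3]*B[3] = 1*3 = 3
A[4]*B[4] = 5*7 = 35
A[5]*B[5] = 0*7 = 0
A[6]*B[6] = 9*6 = 54
Sum = 4 + 24 + 45 + 3 + 35 + 0 + 54 = 165

165


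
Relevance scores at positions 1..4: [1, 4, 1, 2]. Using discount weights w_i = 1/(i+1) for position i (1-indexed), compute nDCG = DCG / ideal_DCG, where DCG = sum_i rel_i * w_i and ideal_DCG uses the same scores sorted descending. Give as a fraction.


Position discount weights w_i = 1/(i+1) for i=1..4:
Weights = [1/2, 1/3, 1/4, 1/5]
Actual relevance: [1, 4, 1, 2]
DCG = 1/2 + 4/3 + 1/4 + 2/5 = 149/60
Ideal relevance (sorted desc): [4, 2, 1, 1]
Ideal DCG = 4/2 + 2/3 + 1/4 + 1/5 = 187/60
nDCG = DCG / ideal_DCG = 149/60 / 187/60 = 149/187

149/187


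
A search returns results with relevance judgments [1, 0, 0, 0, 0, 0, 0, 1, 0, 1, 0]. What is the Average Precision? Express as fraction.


Computing P@k for each relevant position:
Position 1: relevant, P@1 = 1/1 = 1
Position 2: not relevant
Position 3: not relevant
Position 4: not relevant
Position 5: not relevant
Position 6: not relevant
Position 7: not relevant
Position 8: relevant, P@8 = 2/8 = 1/4
Position 9: not relevant
Position 10: relevant, P@10 = 3/10 = 3/10
Position 11: not relevant
Sum of P@k = 1 + 1/4 + 3/10 = 31/20
AP = 31/20 / 3 = 31/60

31/60


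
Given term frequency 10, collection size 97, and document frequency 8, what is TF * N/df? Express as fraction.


TF * (N/df)
= 10 * (97/8)
= 10 * 97/8
= 485/4

485/4


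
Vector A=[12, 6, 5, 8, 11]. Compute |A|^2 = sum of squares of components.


|A|^2 = sum of squared components
A[0]^2 = 12^2 = 144
A[1]^2 = 6^2 = 36
A[2]^2 = 5^2 = 25
A[3]^2 = 8^2 = 64
A[4]^2 = 11^2 = 121
Sum = 144 + 36 + 25 + 64 + 121 = 390

390


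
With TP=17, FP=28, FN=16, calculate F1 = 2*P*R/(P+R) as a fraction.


F1 = 2 * P * R / (P + R)
P = TP/(TP+FP) = 17/45 = 17/45
R = TP/(TP+FN) = 17/33 = 17/33
2 * P * R = 2 * 17/45 * 17/33 = 578/1485
P + R = 17/45 + 17/33 = 442/495
F1 = 578/1485 / 442/495 = 17/39

17/39


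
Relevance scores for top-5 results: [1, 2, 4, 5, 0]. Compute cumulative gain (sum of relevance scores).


Cumulative Gain = sum of relevance scores
Position 1: rel=1, running sum=1
Position 2: rel=2, running sum=3
Position 3: rel=4, running sum=7
Position 4: rel=5, running sum=12
Position 5: rel=0, running sum=12
CG = 12

12


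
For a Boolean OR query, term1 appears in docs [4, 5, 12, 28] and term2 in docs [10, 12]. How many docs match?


Boolean OR: find union of posting lists
term1 docs: [4, 5, 12, 28]
term2 docs: [10, 12]
Union: [4, 5, 10, 12, 28]
|union| = 5

5


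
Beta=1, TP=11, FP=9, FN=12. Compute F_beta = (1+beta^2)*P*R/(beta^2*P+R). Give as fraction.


P = TP/(TP+FP) = 11/20 = 11/20
R = TP/(TP+FN) = 11/23 = 11/23
beta^2 = 1^2 = 1
(1 + beta^2) = 2
Numerator = (1+beta^2)*P*R = 121/230
Denominator = beta^2*P + R = 11/20 + 11/23 = 473/460
F_beta = 22/43

22/43


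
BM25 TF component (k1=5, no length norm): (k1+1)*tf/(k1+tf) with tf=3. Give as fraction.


BM25 TF component = (k1+1)*tf / (k1+tf)
k1 = 5, tf = 3
Numerator = (5+1)*3 = 18
Denominator = 5 + 3 = 8
= 18/8 = 9/4

9/4


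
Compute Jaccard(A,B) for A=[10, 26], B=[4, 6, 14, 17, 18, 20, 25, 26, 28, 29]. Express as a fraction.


A intersect B = [26]
|A intersect B| = 1
A union B = [4, 6, 10, 14, 17, 18, 20, 25, 26, 28, 29]
|A union B| = 11
Jaccard = 1/11 = 1/11

1/11


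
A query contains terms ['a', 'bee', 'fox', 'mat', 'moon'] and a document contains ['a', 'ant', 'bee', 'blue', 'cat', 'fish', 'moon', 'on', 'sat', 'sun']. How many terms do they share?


Query terms: ['a', 'bee', 'fox', 'mat', 'moon']
Document terms: ['a', 'ant', 'bee', 'blue', 'cat', 'fish', 'moon', 'on', 'sat', 'sun']
Common terms: ['a', 'bee', 'moon']
Overlap count = 3

3


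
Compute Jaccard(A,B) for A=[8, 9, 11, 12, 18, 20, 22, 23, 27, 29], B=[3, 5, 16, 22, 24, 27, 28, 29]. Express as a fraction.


A intersect B = [22, 27, 29]
|A intersect B| = 3
A union B = [3, 5, 8, 9, 11, 12, 16, 18, 20, 22, 23, 24, 27, 28, 29]
|A union B| = 15
Jaccard = 3/15 = 1/5

1/5


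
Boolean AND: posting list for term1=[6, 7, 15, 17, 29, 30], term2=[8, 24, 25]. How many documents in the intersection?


Boolean AND: find intersection of posting lists
term1 docs: [6, 7, 15, 17, 29, 30]
term2 docs: [8, 24, 25]
Intersection: []
|intersection| = 0

0


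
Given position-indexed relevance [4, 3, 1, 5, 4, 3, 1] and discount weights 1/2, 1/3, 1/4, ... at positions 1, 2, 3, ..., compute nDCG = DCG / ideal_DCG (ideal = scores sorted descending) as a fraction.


Position discount weights w_i = 1/(i+1) for i=1..7:
Weights = [1/2, 1/3, 1/4, 1/5, 1/6, 1/7, 1/8]
Actual relevance: [4, 3, 1, 5, 4, 3, 1]
DCG = 4/2 + 3/3 + 1/4 + 5/5 + 4/6 + 3/7 + 1/8 = 919/168
Ideal relevance (sorted desc): [5, 4, 4, 3, 3, 1, 1]
Ideal DCG = 5/2 + 4/3 + 4/4 + 3/5 + 3/6 + 1/7 + 1/8 = 5209/840
nDCG = DCG / ideal_DCG = 919/168 / 5209/840 = 4595/5209

4595/5209


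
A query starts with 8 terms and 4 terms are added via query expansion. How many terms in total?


Original terms: 8
Expansion terms: 4
Total = 8 + 4 = 12

12


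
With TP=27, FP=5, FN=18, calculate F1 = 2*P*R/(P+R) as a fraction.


F1 = 2 * P * R / (P + R)
P = TP/(TP+FP) = 27/32 = 27/32
R = TP/(TP+FN) = 27/45 = 3/5
2 * P * R = 2 * 27/32 * 3/5 = 81/80
P + R = 27/32 + 3/5 = 231/160
F1 = 81/80 / 231/160 = 54/77

54/77


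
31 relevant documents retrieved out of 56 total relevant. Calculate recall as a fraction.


Recall = retrieved_relevant / total_relevant
= 31 / 56
= 31 / (31 + 25)
= 31/56

31/56


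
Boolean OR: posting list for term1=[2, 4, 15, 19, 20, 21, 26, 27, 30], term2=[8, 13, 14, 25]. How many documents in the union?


Boolean OR: find union of posting lists
term1 docs: [2, 4, 15, 19, 20, 21, 26, 27, 30]
term2 docs: [8, 13, 14, 25]
Union: [2, 4, 8, 13, 14, 15, 19, 20, 21, 25, 26, 27, 30]
|union| = 13

13


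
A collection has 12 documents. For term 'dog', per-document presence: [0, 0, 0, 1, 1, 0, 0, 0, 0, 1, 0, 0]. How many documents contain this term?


Checking each document for 'dog':
Doc 1: absent
Doc 2: absent
Doc 3: absent
Doc 4: present
Doc 5: present
Doc 6: absent
Doc 7: absent
Doc 8: absent
Doc 9: absent
Doc 10: present
Doc 11: absent
Doc 12: absent
df = sum of presences = 0 + 0 + 0 + 1 + 1 + 0 + 0 + 0 + 0 + 1 + 0 + 0 = 3

3


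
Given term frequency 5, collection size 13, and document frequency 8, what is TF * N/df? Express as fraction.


TF * (N/df)
= 5 * (13/8)
= 5 * 13/8
= 65/8

65/8


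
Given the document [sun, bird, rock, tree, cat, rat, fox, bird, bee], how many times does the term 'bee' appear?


Document has 9 words
Scanning for 'bee':
Found at positions: [8]
Count = 1

1


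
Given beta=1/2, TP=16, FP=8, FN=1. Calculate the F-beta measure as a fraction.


P = TP/(TP+FP) = 16/24 = 2/3
R = TP/(TP+FN) = 16/17 = 16/17
beta^2 = 1/2^2 = 1/4
(1 + beta^2) = 5/4
Numerator = (1+beta^2)*P*R = 40/51
Denominator = beta^2*P + R = 1/6 + 16/17 = 113/102
F_beta = 80/113

80/113


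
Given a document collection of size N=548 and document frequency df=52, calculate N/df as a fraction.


IDF ratio = N / df
= 548 / 52
= 137/13

137/13


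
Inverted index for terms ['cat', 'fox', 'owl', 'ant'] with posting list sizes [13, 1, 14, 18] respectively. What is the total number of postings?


Summing posting list sizes:
'cat': 13 postings
'fox': 1 postings
'owl': 14 postings
'ant': 18 postings
Total = 13 + 1 + 14 + 18 = 46

46


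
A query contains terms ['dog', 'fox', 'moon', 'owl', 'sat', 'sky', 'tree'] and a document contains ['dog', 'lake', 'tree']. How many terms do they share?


Query terms: ['dog', 'fox', 'moon', 'owl', 'sat', 'sky', 'tree']
Document terms: ['dog', 'lake', 'tree']
Common terms: ['dog', 'tree']
Overlap count = 2

2


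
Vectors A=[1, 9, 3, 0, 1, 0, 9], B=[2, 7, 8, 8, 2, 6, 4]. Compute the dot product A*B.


Dot product = sum of element-wise products
A[0]*B[0] = 1*2 = 2
A[1]*B[1] = 9*7 = 63
A[2]*B[2] = 3*8 = 24
A[3]*B[3] = 0*8 = 0
A[4]*B[4] = 1*2 = 2
A[5]*B[5] = 0*6 = 0
A[6]*B[6] = 9*4 = 36
Sum = 2 + 63 + 24 + 0 + 2 + 0 + 36 = 127

127


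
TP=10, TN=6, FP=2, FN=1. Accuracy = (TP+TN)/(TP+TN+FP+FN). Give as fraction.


Accuracy = (TP + TN) / (TP + TN + FP + FN)
TP + TN = 10 + 6 = 16
Total = 10 + 6 + 2 + 1 = 19
Accuracy = 16 / 19 = 16/19

16/19


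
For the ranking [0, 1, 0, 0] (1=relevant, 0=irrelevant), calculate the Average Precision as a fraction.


Computing P@k for each relevant position:
Position 1: not relevant
Position 2: relevant, P@2 = 1/2 = 1/2
Position 3: not relevant
Position 4: not relevant
Sum of P@k = 1/2 = 1/2
AP = 1/2 / 1 = 1/2

1/2


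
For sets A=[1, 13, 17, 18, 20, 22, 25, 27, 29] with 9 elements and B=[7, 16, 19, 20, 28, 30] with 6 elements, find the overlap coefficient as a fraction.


A intersect B = [20]
|A intersect B| = 1
min(|A|, |B|) = min(9, 6) = 6
Overlap = 1 / 6 = 1/6

1/6


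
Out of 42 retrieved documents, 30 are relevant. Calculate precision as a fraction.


Precision = relevant_retrieved / total_retrieved
= 30 / 42
= 30 / (30 + 12)
= 5/7

5/7


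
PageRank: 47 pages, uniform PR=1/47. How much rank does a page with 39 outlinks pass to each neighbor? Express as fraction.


Initial PR = 1/47 = 1/47
Outlinks = 39
Contribution per link = PR / outlinks
= 1/47 / 39
= 1/1833

1/1833


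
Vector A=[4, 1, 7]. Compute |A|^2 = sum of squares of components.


|A|^2 = sum of squared components
A[0]^2 = 4^2 = 16
A[1]^2 = 1^2 = 1
A[2]^2 = 7^2 = 49
Sum = 16 + 1 + 49 = 66

66


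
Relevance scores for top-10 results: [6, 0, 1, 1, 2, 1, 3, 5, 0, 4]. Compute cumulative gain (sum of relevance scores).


Cumulative Gain = sum of relevance scores
Position 1: rel=6, running sum=6
Position 2: rel=0, running sum=6
Position 3: rel=1, running sum=7
Position 4: rel=1, running sum=8
Position 5: rel=2, running sum=10
Position 6: rel=1, running sum=11
Position 7: rel=3, running sum=14
Position 8: rel=5, running sum=19
Position 9: rel=0, running sum=19
Position 10: rel=4, running sum=23
CG = 23

23


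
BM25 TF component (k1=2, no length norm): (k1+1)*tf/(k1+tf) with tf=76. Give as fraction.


BM25 TF component = (k1+1)*tf / (k1+tf)
k1 = 2, tf = 76
Numerator = (2+1)*76 = 228
Denominator = 2 + 76 = 78
= 228/78 = 38/13

38/13


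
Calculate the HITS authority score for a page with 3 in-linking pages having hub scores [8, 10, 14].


Authority = sum of hub scores of in-linkers
In-link 1: hub score = 8
In-link 2: hub score = 10
In-link 3: hub score = 14
Authority = 8 + 10 + 14 = 32

32


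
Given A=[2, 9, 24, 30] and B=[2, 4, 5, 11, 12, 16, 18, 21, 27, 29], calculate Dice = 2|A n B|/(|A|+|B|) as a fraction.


A intersect B = [2]
|A intersect B| = 1
|A| = 4, |B| = 10
Dice = 2*1 / (4+10)
= 2 / 14 = 1/7

1/7


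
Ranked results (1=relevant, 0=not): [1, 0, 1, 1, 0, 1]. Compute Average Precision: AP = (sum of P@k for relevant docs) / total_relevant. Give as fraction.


Computing P@k for each relevant position:
Position 1: relevant, P@1 = 1/1 = 1
Position 2: not relevant
Position 3: relevant, P@3 = 2/3 = 2/3
Position 4: relevant, P@4 = 3/4 = 3/4
Position 5: not relevant
Position 6: relevant, P@6 = 4/6 = 2/3
Sum of P@k = 1 + 2/3 + 3/4 + 2/3 = 37/12
AP = 37/12 / 4 = 37/48

37/48


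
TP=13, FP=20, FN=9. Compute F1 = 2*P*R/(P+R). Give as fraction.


F1 = 2 * P * R / (P + R)
P = TP/(TP+FP) = 13/33 = 13/33
R = TP/(TP+FN) = 13/22 = 13/22
2 * P * R = 2 * 13/33 * 13/22 = 169/363
P + R = 13/33 + 13/22 = 65/66
F1 = 169/363 / 65/66 = 26/55

26/55


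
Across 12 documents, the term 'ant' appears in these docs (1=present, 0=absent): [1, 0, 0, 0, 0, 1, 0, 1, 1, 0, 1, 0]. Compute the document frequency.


Checking each document for 'ant':
Doc 1: present
Doc 2: absent
Doc 3: absent
Doc 4: absent
Doc 5: absent
Doc 6: present
Doc 7: absent
Doc 8: present
Doc 9: present
Doc 10: absent
Doc 11: present
Doc 12: absent
df = sum of presences = 1 + 0 + 0 + 0 + 0 + 1 + 0 + 1 + 1 + 0 + 1 + 0 = 5

5


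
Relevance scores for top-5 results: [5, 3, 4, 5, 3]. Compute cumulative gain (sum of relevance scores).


Cumulative Gain = sum of relevance scores
Position 1: rel=5, running sum=5
Position 2: rel=3, running sum=8
Position 3: rel=4, running sum=12
Position 4: rel=5, running sum=17
Position 5: rel=3, running sum=20
CG = 20

20


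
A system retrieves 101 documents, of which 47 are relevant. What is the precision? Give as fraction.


Precision = relevant_retrieved / total_retrieved
= 47 / 101
= 47 / (47 + 54)
= 47/101

47/101


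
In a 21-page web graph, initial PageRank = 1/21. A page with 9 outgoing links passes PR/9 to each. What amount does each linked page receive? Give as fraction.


Initial PR = 1/21 = 1/21
Outlinks = 9
Contribution per link = PR / outlinks
= 1/21 / 9
= 1/189

1/189


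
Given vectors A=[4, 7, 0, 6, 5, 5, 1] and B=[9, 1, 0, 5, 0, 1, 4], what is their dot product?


Dot product = sum of element-wise products
A[0]*B[0] = 4*9 = 36
A[1]*B[1] = 7*1 = 7
A[2]*B[2] = 0*0 = 0
A[3]*B[3] = 6*5 = 30
A[4]*B[4] = 5*0 = 0
A[5]*B[5] = 5*1 = 5
A[6]*B[6] = 1*4 = 4
Sum = 36 + 7 + 0 + 30 + 0 + 5 + 4 = 82

82


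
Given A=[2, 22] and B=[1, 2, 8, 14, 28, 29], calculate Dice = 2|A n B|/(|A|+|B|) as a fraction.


A intersect B = [2]
|A intersect B| = 1
|A| = 2, |B| = 6
Dice = 2*1 / (2+6)
= 2 / 8 = 1/4

1/4


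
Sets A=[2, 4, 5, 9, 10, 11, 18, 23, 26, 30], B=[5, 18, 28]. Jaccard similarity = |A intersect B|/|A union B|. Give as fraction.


A intersect B = [5, 18]
|A intersect B| = 2
A union B = [2, 4, 5, 9, 10, 11, 18, 23, 26, 28, 30]
|A union B| = 11
Jaccard = 2/11 = 2/11

2/11


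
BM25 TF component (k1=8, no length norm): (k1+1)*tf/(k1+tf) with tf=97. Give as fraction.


BM25 TF component = (k1+1)*tf / (k1+tf)
k1 = 8, tf = 97
Numerator = (8+1)*97 = 873
Denominator = 8 + 97 = 105
= 873/105 = 291/35

291/35


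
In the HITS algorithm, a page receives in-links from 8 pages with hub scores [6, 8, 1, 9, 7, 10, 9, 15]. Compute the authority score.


Authority = sum of hub scores of in-linkers
In-link 1: hub score = 6
In-link 2: hub score = 8
In-link 3: hub score = 1
In-link 4: hub score = 9
In-link 5: hub score = 7
In-link 6: hub score = 10
In-link 7: hub score = 9
In-link 8: hub score = 15
Authority = 6 + 8 + 1 + 9 + 7 + 10 + 9 + 15 = 65

65


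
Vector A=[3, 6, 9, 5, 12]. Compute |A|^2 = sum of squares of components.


|A|^2 = sum of squared components
A[0]^2 = 3^2 = 9
A[1]^2 = 6^2 = 36
A[2]^2 = 9^2 = 81
A[3]^2 = 5^2 = 25
A[4]^2 = 12^2 = 144
Sum = 9 + 36 + 81 + 25 + 144 = 295

295


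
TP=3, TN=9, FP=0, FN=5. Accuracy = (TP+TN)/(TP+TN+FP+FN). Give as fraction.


Accuracy = (TP + TN) / (TP + TN + FP + FN)
TP + TN = 3 + 9 = 12
Total = 3 + 9 + 0 + 5 = 17
Accuracy = 12 / 17 = 12/17

12/17


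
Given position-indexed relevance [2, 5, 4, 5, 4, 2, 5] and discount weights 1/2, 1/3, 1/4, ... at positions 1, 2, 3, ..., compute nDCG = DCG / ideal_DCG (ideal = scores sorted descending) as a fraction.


Position discount weights w_i = 1/(i+1) for i=1..7:
Weights = [1/2, 1/3, 1/4, 1/5, 1/6, 1/7, 1/8]
Actual relevance: [2, 5, 4, 5, 4, 2, 5]
DCG = 2/2 + 5/3 + 4/4 + 5/5 + 4/6 + 2/7 + 5/8 = 1049/168
Ideal relevance (sorted desc): [5, 5, 5, 4, 4, 2, 2]
Ideal DCG = 5/2 + 5/3 + 5/4 + 4/5 + 4/6 + 2/7 + 2/8 = 779/105
nDCG = DCG / ideal_DCG = 1049/168 / 779/105 = 5245/6232

5245/6232


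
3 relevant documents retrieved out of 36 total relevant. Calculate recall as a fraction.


Recall = retrieved_relevant / total_relevant
= 3 / 36
= 3 / (3 + 33)
= 1/12

1/12


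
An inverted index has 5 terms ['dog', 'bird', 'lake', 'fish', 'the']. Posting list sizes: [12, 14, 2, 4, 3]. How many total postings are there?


Summing posting list sizes:
'dog': 12 postings
'bird': 14 postings
'lake': 2 postings
'fish': 4 postings
'the': 3 postings
Total = 12 + 14 + 2 + 4 + 3 = 35

35


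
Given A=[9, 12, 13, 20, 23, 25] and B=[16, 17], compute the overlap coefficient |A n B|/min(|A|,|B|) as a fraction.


A intersect B = []
|A intersect B| = 0
min(|A|, |B|) = min(6, 2) = 2
Overlap = 0 / 2 = 0

0


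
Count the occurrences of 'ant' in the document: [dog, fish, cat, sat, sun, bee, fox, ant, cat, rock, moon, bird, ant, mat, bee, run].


Document has 16 words
Scanning for 'ant':
Found at positions: [7, 12]
Count = 2

2


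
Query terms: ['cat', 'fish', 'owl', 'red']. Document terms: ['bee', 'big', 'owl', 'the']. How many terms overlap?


Query terms: ['cat', 'fish', 'owl', 'red']
Document terms: ['bee', 'big', 'owl', 'the']
Common terms: ['owl']
Overlap count = 1

1


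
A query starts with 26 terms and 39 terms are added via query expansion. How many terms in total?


Original terms: 26
Expansion terms: 39
Total = 26 + 39 = 65

65


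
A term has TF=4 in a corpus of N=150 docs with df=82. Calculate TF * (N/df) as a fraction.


TF * (N/df)
= 4 * (150/82)
= 4 * 75/41
= 300/41

300/41


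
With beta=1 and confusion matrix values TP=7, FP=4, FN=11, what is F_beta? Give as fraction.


P = TP/(TP+FP) = 7/11 = 7/11
R = TP/(TP+FN) = 7/18 = 7/18
beta^2 = 1^2 = 1
(1 + beta^2) = 2
Numerator = (1+beta^2)*P*R = 49/99
Denominator = beta^2*P + R = 7/11 + 7/18 = 203/198
F_beta = 14/29

14/29


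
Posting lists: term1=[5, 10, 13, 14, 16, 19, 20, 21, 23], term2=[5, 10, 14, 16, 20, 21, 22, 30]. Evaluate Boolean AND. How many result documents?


Boolean AND: find intersection of posting lists
term1 docs: [5, 10, 13, 14, 16, 19, 20, 21, 23]
term2 docs: [5, 10, 14, 16, 20, 21, 22, 30]
Intersection: [5, 10, 14, 16, 20, 21]
|intersection| = 6

6


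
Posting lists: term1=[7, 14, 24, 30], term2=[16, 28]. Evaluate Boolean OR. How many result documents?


Boolean OR: find union of posting lists
term1 docs: [7, 14, 24, 30]
term2 docs: [16, 28]
Union: [7, 14, 16, 24, 28, 30]
|union| = 6

6


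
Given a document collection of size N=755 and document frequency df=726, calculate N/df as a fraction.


IDF ratio = N / df
= 755 / 726
= 755/726

755/726


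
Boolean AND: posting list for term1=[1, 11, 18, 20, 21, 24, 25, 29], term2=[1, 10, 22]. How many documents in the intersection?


Boolean AND: find intersection of posting lists
term1 docs: [1, 11, 18, 20, 21, 24, 25, 29]
term2 docs: [1, 10, 22]
Intersection: [1]
|intersection| = 1

1


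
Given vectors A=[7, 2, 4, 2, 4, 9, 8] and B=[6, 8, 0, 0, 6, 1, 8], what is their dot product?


Dot product = sum of element-wise products
A[0]*B[0] = 7*6 = 42
A[1]*B[1] = 2*8 = 16
A[2]*B[2] = 4*0 = 0
A[3]*B[3] = 2*0 = 0
A[4]*B[4] = 4*6 = 24
A[5]*B[5] = 9*1 = 9
A[6]*B[6] = 8*8 = 64
Sum = 42 + 16 + 0 + 0 + 24 + 9 + 64 = 155

155


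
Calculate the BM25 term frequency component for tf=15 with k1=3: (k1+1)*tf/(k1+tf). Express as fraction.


BM25 TF component = (k1+1)*tf / (k1+tf)
k1 = 3, tf = 15
Numerator = (3+1)*15 = 60
Denominator = 3 + 15 = 18
= 60/18 = 10/3

10/3


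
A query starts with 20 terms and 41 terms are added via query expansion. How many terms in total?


Original terms: 20
Expansion terms: 41
Total = 20 + 41 = 61

61


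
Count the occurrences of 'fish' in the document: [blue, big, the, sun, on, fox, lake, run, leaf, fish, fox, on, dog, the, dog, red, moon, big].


Document has 18 words
Scanning for 'fish':
Found at positions: [9]
Count = 1

1


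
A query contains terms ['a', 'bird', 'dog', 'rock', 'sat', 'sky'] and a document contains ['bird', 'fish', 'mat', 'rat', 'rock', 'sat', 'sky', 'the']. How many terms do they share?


Query terms: ['a', 'bird', 'dog', 'rock', 'sat', 'sky']
Document terms: ['bird', 'fish', 'mat', 'rat', 'rock', 'sat', 'sky', 'the']
Common terms: ['bird', 'rock', 'sat', 'sky']
Overlap count = 4

4


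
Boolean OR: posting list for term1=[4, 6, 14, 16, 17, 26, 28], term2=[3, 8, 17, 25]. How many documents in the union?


Boolean OR: find union of posting lists
term1 docs: [4, 6, 14, 16, 17, 26, 28]
term2 docs: [3, 8, 17, 25]
Union: [3, 4, 6, 8, 14, 16, 17, 25, 26, 28]
|union| = 10

10


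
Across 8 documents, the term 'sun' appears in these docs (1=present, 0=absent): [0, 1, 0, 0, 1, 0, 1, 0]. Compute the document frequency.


Checking each document for 'sun':
Doc 1: absent
Doc 2: present
Doc 3: absent
Doc 4: absent
Doc 5: present
Doc 6: absent
Doc 7: present
Doc 8: absent
df = sum of presences = 0 + 1 + 0 + 0 + 1 + 0 + 1 + 0 = 3

3


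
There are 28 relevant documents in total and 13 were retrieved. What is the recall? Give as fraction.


Recall = retrieved_relevant / total_relevant
= 13 / 28
= 13 / (13 + 15)
= 13/28

13/28
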